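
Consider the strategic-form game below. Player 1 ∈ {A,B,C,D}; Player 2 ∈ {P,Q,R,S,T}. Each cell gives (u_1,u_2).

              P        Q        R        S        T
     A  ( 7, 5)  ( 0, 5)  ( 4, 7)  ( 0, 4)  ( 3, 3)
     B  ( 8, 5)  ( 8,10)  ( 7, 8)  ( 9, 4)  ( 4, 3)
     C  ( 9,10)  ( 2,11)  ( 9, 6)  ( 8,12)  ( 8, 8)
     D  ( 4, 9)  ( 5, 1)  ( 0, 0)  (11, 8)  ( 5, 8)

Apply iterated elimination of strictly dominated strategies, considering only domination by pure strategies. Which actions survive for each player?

P1 drop A (B beats it: P:8>7 Q:8>0 R:7>4 S:9>0 T:4>3)
P2 drop R (Q beats it: B:10>8 C:11>6 D:1>0)
P2 drop T (P beats it: B:5>3 C:10>8 D:9>8)
P1→{B,C,D} P2→{P,Q,S}

Survivors P1:{B,C,D} P2:{P,Q,S}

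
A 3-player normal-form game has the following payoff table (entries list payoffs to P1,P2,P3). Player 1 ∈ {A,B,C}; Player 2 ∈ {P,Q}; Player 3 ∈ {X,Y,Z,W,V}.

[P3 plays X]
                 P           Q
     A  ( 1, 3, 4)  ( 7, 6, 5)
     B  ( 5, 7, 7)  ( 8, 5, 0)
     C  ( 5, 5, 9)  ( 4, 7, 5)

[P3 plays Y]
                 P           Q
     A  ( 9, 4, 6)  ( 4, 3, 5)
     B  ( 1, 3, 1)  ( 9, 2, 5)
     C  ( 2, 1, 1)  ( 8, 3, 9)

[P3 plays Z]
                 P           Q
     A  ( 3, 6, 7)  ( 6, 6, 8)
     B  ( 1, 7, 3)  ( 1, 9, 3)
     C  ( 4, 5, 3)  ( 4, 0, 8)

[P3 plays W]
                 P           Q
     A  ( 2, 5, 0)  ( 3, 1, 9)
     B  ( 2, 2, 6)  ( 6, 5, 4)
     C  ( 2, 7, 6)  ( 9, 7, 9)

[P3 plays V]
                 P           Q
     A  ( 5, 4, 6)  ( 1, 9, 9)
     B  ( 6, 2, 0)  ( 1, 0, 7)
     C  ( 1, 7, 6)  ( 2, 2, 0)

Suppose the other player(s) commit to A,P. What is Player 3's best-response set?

P3 best: {Z}

u_3(X vs A,P) = 4
u_3(Y vs A,P) = 6
u_3(Z vs A,P) = 7
u_3(W vs A,P) = 0
u_3(V vs A,P) = 6
max payoff 7 at {Z}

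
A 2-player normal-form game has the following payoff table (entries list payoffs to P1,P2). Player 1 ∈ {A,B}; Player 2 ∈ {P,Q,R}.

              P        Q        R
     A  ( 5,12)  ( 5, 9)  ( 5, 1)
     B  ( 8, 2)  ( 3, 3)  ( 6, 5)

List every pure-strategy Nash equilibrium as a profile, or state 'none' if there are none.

(A,P): not NE [P1→B gives 8>5]
(A,Q): not NE [P2→P gives 12>9]
(A,R): not NE [P1→B gives 6>5; P2→P gives 12>1]
(B,P): not NE [P2→R gives 5>2]
(B,Q): not NE [P1→A gives 5>3; P2→R gives 5>3]
(B,R): NE

Nash profiles: (B,R)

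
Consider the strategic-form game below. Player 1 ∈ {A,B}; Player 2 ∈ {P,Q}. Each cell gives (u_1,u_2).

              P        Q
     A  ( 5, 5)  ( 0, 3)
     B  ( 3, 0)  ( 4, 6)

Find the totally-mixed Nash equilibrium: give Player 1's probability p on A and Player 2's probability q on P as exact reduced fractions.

(p,q) = (3/4, 2/3)

P1 indiff ⇒ q·5+(1-q)·0 = q·3+(1-q)·4 ⇒ q(2) = (1-q)(4) ⇒ q = 2/3
P2 indiff ⇒ p·5+(1-p)·0 = p·3+(1-p)·6 ⇒ p(2) = (1-p)(6) ⇒ p = 3/4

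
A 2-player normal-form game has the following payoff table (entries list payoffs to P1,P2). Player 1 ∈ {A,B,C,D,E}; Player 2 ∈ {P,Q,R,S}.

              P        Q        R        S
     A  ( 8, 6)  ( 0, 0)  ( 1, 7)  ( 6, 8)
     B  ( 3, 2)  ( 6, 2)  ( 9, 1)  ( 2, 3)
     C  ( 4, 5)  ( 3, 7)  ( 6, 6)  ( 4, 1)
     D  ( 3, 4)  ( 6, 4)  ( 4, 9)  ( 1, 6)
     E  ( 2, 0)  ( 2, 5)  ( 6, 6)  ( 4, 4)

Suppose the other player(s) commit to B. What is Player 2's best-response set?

BR_2 = {S}

u_2(P vs B) = 2
u_2(Q vs B) = 2
u_2(R vs B) = 1
u_2(S vs B) = 3
max payoff 3 at {S}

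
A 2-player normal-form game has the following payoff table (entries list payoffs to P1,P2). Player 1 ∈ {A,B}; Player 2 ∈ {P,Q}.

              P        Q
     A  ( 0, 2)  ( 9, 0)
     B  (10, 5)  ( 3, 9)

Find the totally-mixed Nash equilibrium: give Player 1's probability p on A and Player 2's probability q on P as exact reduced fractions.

P1 indiff ⇒ q·0+(1-q)·9 = q·10+(1-q)·3 ⇒ q(-10) = (1-q)(-6) ⇒ q = 3/8
P2 indiff ⇒ p·2+(1-p)·5 = p·0+(1-p)·9 ⇒ p(2) = (1-p)(4) ⇒ p = 2/3

(p,q) = (2/3, 3/8)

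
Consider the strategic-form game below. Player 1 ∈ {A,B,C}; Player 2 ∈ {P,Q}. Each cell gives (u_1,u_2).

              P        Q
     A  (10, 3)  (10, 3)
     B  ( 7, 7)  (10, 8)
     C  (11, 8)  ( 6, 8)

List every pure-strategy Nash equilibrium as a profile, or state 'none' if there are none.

(A,P): not NE [P1→C gives 11>10]
(A,Q): NE
(B,P): not NE [P1→C gives 11>7; P2→Q gives 8>7]
(B,Q): NE
(C,P): NE
(C,Q): not NE [P1→B gives 10>6]

Nash profiles: (A,Q), (B,Q), (C,P)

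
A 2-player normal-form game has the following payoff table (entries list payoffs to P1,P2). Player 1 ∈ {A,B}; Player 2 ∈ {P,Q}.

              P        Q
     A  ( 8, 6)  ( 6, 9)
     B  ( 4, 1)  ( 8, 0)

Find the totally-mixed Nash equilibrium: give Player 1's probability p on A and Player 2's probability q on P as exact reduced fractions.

P1 mixes 1/4 on A; P2 mixes 1/3 on P

P1 indiff ⇒ q·8+(1-q)·6 = q·4+(1-q)·8 ⇒ q(4) = (1-q)(2) ⇒ q = 1/3
P2 indiff ⇒ p·6+(1-p)·1 = p·9+(1-p)·0 ⇒ p(-3) = (1-p)(-1) ⇒ p = 1/4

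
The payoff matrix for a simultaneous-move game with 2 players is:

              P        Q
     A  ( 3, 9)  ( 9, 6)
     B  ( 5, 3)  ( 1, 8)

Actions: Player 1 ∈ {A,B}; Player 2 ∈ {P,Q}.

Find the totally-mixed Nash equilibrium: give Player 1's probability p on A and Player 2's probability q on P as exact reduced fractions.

p=5/8, q=4/5

P1 indiff ⇒ q·3+(1-q)·9 = q·5+(1-q)·1 ⇒ q(-2) = (1-q)(-8) ⇒ q = 4/5
P2 indiff ⇒ p·9+(1-p)·3 = p·6+(1-p)·8 ⇒ p(3) = (1-p)(5) ⇒ p = 5/8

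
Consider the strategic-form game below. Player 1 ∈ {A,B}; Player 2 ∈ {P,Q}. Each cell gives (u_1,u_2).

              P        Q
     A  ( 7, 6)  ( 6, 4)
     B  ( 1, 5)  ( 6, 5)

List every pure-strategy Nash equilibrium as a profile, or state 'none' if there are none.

(A,P): NE
(A,Q): not NE [P2→P gives 6>4]
(B,P): not NE [P1→A gives 7>1]
(B,Q): NE

Nash profiles: (A,P), (B,Q)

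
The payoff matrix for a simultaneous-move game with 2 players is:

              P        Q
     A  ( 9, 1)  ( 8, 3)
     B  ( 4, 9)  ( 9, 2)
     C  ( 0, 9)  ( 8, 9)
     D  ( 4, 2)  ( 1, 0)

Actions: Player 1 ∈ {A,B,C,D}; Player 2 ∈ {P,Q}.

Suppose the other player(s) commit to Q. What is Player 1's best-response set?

u_1(A vs Q) = 8
u_1(B vs Q) = 9
u_1(C vs Q) = 8
u_1(D vs Q) = 1
max payoff 9 at {B}

P1 best: {B}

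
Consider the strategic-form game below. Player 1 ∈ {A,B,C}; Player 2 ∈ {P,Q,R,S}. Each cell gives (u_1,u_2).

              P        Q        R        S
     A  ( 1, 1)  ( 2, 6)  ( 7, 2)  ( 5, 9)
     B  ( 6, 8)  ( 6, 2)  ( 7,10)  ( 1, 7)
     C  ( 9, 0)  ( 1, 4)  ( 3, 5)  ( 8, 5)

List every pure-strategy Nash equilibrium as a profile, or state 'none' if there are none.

(A,P): not NE [P1→C gives 9>1; P2→S gives 9>1]
(A,Q): not NE [P1→B gives 6>2; P2→S gives 9>6]
(A,R): not NE [P2→S gives 9>2]
(A,S): not NE [P1→C gives 8>5]
(B,P): not NE [P1→C gives 9>6; P2→R gives 10>8]
(B,Q): not NE [P2→R gives 10>2]
(B,R): NE
(B,S): not NE [P1→C gives 8>1; P2→R gives 10>7]
(C,P): not NE [P2→S gives 5>0]
(C,Q): not NE [P1→B gives 6>1; P2→S gives 5>4]
(C,R): not NE [P1→B gives 7>3]
(C,S): NE

NE set: (B,R), (C,S)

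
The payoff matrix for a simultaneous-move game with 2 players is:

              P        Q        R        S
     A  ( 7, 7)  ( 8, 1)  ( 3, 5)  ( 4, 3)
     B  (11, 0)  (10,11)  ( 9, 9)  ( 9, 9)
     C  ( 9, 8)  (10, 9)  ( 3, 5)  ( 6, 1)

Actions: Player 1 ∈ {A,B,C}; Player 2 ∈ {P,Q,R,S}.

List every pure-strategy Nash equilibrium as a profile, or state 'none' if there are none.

Nash profiles: (B,Q), (C,Q)

(A,P): not NE [P1→B gives 11>7]
(A,Q): not NE [P1→C gives 10>8; P2→P gives 7>1]
(A,R): not NE [P1→B gives 9>3; P2→P gives 7>5]
(A,S): not NE [P1→B gives 9>4; P2→P gives 7>3]
(B,P): not NE [P2→Q gives 11>0]
(B,Q): NE
(B,R): not NE [P2→Q gives 11>9]
(B,S): not NE [P2→Q gives 11>9]
(C,P): not NE [P1→B gives 11>9; P2→Q gives 9>8]
(C,Q): NE
(C,R): not NE [P1→B gives 9>3; P2→Q gives 9>5]
(C,S): not NE [P1→B gives 9>6; P2→Q gives 9>1]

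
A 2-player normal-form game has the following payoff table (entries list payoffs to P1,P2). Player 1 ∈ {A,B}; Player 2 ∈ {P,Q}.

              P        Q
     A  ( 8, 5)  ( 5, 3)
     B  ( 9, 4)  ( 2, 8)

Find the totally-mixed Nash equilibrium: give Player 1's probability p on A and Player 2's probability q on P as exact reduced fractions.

p=2/3, q=3/4

P1 indiff ⇒ q·8+(1-q)·5 = q·9+(1-q)·2 ⇒ q(-1) = (1-q)(-3) ⇒ q = 3/4
P2 indiff ⇒ p·5+(1-p)·4 = p·3+(1-p)·8 ⇒ p(2) = (1-p)(4) ⇒ p = 2/3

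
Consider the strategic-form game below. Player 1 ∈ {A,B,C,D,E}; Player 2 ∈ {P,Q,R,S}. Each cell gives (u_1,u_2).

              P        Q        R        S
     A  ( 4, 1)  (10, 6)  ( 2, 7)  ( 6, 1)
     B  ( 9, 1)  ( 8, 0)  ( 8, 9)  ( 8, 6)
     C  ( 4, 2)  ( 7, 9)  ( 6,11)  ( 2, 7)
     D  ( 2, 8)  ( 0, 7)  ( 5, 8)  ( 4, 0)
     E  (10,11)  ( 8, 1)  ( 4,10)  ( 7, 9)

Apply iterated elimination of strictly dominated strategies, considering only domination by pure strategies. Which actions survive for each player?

P1 drop C (B beats it: P:9>4 Q:8>7 R:8>6 S:8>2)
P1 drop D (B beats it: P:9>2 Q:8>0 R:8>5 S:8>4)
P2 drop Q (R beats it: A:7>6 B:9>0 E:10>1)
P1 drop A (B beats it: P:9>4 R:8>2 S:8>6)
P2 drop S (R beats it: B:9>6 E:10>9)
P1→{B,E} P2→{P,R}

Survivors P1:{B,E} P2:{P,R}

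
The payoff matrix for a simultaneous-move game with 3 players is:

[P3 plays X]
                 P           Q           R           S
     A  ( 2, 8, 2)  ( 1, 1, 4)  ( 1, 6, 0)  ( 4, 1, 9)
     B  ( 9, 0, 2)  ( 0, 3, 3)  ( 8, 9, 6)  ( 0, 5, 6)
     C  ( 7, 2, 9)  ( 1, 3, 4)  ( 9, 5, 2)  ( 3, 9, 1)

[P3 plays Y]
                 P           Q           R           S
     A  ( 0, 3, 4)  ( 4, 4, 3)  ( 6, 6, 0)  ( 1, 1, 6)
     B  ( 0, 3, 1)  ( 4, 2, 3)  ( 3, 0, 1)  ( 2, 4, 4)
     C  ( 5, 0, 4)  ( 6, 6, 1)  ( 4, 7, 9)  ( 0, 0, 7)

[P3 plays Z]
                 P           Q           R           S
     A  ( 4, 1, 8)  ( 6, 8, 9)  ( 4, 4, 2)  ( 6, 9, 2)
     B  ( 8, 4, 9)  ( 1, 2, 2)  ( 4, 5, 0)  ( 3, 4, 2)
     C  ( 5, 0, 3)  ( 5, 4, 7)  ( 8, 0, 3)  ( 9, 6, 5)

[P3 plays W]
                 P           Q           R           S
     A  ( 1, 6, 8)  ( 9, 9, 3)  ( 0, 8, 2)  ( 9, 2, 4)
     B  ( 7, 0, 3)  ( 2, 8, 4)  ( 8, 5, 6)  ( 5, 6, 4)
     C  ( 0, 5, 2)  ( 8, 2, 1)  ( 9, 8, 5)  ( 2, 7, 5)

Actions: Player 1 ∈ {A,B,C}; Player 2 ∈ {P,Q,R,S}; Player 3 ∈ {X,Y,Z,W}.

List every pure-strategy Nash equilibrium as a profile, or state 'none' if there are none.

PSNE: ∅

(A,P,X): not NE [P1→B gives 9>2; P3→W gives 8>2]
(A,P,Y): not NE [P1→C gives 5>0; P2→R gives 6>3; P3→W gives 8>4]
(A,P,Z): not NE [P1→B gives 8>4; P2→S gives 9>1]
(A,P,W): not NE [P1→B gives 7>1; P2→Q gives 9>6]
(A,Q,X): not NE [P2→P gives 8>1; P3→Z gives 9>4]
(A,Q,Y): not NE [P1→C gives 6>4; P2→R gives 6>4; P3→Z gives 9>3]
(A,Q,Z): not NE [P2→S gives 9>8]
(A,Q,W): not NE [P3→Z gives 9>3]
(A,R,X): not NE [P1→C gives 9>1; P2→P gives 8>6; P3→W gives 2>0]
(A,R,Y): not NE [P3→W gives 2>0]
(A,R,Z): not NE [P1→C gives 8>4; P2→S gives 9>4]
(A,R,W): not NE [P1→C gives 9>0; P2→Q gives 9>8]
(A,S,X): not NE [P2→P gives 8>1]
(A,S,Y): not NE [P1→B gives 2>1; P2→R gives 6>1; P3→X gives 9>6]
(A,S,Z): not NE [P1→C gives 9>6; P3→X gives 9>2]
(A,S,W): not NE [P2→Q gives 9>2; P3→X gives 9>4]
(B,P,X): not NE [P2→R gives 9>0; P3→Z gives 9>2]
(B,P,Y): not NE [P1→C gives 5>0; P2→S gives 4>3; P3→Z gives 9>1]
(B,P,Z): not NE [P2→R gives 5>4]
(B,P,W): not NE [P2→Q gives 8>0; P3→Z gives 9>3]
(B,Q,X): not NE [P1→C gives 1>0; P2→R gives 9>3; P3→W gives 4>3]
(B,Q,Y): not NE [P1→C gives 6>4; P2→S gives 4>2; P3→W gives 4>3]
(B,Q,Z): not NE [P1→A gives 6>1; P2→R gives 5>2; P3→W gives 4>2]
(B,Q,W): not NE [P1→A gives 9>2]
(B,R,X): not NE [P1→C gives 9>8]
(B,R,Y): not NE [P1→A gives 6>3; P2→S gives 4>0; P3→W gives 6>1]
(B,R,Z): not NE [P1→C gives 8>4; P3→W gives 6>0]
(B,R,W): not NE [P1→C gives 9>8; P2→Q gives 8>5]
(B,S,X): not NE [P1→A gives 4>0; P2→R gives 9>5]
(B,S,Y): not NE [P3→X gives 6>4]
(B,S,Z): not NE [P1→C gives 9>3; P2→R gives 5>4; P3→X gives 6>2]
(B,S,W): not NE [P1→A gives 9>5; P2→Q gives 8>6; P3→X gives 6>4]
(C,P,X): not NE [P1→B gives 9>7; P2→S gives 9>2]
(C,P,Y): not NE [P2→R gives 7>0; P3→X gives 9>4]
(C,P,Z): not NE [P1→B gives 8>5; P2→S gives 6>0; P3→X gives 9>3]
(C,P,W): not NE [P1→B gives 7>0; P2→R gives 8>5; P3→X gives 9>2]
(C,Q,X): not NE [P2→S gives 9>3; P3→Z gives 7>4]
(C,Q,Y): not NE [P2→R gives 7>6; P3→Z gives 7>1]
(C,Q,Z): not NE [P1→A gives 6>5; P2→S gives 6>4]
(C,Q,W): not NE [P1→A gives 9>8; P2→R gives 8>2; P3→Z gives 7>1]
(C,R,X): not NE [P2→S gives 9>5; P3→Y gives 9>2]
(C,R,Y): not NE [P1→A gives 6>4]
(C,R,Z): not NE [P2→S gives 6>0; P3→Y gives 9>3]
(C,R,W): not NE [P3→Y gives 9>5]
(C,S,X): not NE [P1→A gives 4>3; P3→Y gives 7>1]
(C,S,Y): not NE [P1→B gives 2>0; P2→R gives 7>0]
(C,S,Z): not NE [P3→Y gives 7>5]
(C,S,W): not NE [P1→A gives 9>2; P2→R gives 8>7; P3→Y gives 7>5]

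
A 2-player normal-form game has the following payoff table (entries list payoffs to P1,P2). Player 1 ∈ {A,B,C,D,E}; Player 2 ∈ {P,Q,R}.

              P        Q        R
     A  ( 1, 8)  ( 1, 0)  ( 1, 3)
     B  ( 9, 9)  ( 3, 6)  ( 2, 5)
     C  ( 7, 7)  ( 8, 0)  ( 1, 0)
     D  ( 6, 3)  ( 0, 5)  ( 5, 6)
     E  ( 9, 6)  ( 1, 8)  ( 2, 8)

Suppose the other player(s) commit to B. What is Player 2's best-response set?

u_2(P vs B) = 9
u_2(Q vs B) = 6
u_2(R vs B) = 5
max payoff 9 at {P}

argmax u_2 = {P}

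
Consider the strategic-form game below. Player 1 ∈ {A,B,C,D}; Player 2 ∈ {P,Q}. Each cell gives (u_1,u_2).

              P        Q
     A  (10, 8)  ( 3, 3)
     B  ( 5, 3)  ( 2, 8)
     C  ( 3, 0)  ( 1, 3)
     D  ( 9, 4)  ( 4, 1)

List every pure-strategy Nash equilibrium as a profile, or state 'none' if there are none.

(A,P): NE
(A,Q): not NE [P1→D gives 4>3; P2→P gives 8>3]
(B,P): not NE [P1→A gives 10>5; P2→Q gives 8>3]
(B,Q): not NE [P1→D gives 4>2]
(C,P): not NE [P1→A gives 10>3; P2→Q gives 3>0]
(C,Q): not NE [P1→D gives 4>1]
(D,P): not NE [P1→A gives 10>9]
(D,Q): not NE [P2→P gives 4>1]

NE set: (A,P)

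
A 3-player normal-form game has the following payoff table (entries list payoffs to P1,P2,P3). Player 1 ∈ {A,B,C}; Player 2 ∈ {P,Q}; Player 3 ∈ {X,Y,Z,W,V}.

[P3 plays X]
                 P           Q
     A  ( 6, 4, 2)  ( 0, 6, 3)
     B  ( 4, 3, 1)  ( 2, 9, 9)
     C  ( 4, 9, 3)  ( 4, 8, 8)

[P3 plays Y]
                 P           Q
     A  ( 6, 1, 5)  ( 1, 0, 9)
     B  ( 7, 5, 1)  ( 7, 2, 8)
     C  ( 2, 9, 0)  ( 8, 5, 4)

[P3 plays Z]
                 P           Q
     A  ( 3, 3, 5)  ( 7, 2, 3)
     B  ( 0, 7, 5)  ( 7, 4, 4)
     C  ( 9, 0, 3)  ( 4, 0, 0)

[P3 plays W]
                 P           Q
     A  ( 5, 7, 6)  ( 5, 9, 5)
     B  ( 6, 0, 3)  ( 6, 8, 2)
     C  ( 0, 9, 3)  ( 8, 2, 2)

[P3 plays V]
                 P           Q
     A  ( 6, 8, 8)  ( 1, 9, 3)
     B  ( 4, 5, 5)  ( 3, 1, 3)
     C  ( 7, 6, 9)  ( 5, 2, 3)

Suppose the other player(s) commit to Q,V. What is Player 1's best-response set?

P1 best: {C}

u_1(A vs Q,V) = 1
u_1(B vs Q,V) = 3
u_1(C vs Q,V) = 5
max payoff 5 at {C}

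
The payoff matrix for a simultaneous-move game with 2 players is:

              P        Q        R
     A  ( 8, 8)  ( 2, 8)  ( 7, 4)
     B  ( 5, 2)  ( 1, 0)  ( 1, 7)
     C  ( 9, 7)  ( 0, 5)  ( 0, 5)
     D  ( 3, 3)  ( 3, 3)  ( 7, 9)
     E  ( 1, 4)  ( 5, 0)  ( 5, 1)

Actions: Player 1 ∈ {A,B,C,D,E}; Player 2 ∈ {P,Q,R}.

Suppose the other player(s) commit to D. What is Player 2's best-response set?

u_2(P vs D) = 3
u_2(Q vs D) = 3
u_2(R vs D) = 9
max payoff 9 at {R}

argmax u_2 = {R}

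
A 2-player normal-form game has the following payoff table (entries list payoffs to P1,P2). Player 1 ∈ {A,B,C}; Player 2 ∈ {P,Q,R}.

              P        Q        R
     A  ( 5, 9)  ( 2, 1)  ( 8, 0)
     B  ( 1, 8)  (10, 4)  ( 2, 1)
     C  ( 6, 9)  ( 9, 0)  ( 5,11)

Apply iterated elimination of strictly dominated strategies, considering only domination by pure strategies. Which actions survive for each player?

P2 drop Q (P beats it: A:9>1 B:8>4 C:9>0)
P1 drop B (A beats it: P:5>1 R:8>2)
P1→{A,C} P2→{P,R}

IESDS → P1:{A,C} P2:{P,R}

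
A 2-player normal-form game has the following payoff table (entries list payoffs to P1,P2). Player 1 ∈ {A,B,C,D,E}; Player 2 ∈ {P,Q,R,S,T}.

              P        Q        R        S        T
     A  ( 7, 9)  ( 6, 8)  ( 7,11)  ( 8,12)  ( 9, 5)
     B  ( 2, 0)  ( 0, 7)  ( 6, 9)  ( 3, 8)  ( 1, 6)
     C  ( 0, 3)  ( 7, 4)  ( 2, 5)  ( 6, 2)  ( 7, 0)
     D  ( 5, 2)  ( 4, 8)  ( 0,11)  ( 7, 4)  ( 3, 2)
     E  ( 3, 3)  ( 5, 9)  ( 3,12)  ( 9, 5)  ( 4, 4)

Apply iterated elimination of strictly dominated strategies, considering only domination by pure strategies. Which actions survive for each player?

Remaining: P1:{A,E} P2:{R,S}

P1 drop B (A beats it: P:7>2 Q:6>0 R:7>6 S:8>3 T:9>1)
P1 drop D (A beats it: P:7>5 Q:6>4 R:7>0 S:8>7 T:9>3)
P2 drop P (R beats it: A:11>9 C:5>3 E:12>3)
P2 drop Q (R beats it: A:11>8 C:5>4 E:12>9)
P1 drop C (A beats it: R:7>2 S:8>6 T:9>7)
P2 drop T (R beats it: A:11>5 E:12>4)
P1→{A,E} P2→{R,S}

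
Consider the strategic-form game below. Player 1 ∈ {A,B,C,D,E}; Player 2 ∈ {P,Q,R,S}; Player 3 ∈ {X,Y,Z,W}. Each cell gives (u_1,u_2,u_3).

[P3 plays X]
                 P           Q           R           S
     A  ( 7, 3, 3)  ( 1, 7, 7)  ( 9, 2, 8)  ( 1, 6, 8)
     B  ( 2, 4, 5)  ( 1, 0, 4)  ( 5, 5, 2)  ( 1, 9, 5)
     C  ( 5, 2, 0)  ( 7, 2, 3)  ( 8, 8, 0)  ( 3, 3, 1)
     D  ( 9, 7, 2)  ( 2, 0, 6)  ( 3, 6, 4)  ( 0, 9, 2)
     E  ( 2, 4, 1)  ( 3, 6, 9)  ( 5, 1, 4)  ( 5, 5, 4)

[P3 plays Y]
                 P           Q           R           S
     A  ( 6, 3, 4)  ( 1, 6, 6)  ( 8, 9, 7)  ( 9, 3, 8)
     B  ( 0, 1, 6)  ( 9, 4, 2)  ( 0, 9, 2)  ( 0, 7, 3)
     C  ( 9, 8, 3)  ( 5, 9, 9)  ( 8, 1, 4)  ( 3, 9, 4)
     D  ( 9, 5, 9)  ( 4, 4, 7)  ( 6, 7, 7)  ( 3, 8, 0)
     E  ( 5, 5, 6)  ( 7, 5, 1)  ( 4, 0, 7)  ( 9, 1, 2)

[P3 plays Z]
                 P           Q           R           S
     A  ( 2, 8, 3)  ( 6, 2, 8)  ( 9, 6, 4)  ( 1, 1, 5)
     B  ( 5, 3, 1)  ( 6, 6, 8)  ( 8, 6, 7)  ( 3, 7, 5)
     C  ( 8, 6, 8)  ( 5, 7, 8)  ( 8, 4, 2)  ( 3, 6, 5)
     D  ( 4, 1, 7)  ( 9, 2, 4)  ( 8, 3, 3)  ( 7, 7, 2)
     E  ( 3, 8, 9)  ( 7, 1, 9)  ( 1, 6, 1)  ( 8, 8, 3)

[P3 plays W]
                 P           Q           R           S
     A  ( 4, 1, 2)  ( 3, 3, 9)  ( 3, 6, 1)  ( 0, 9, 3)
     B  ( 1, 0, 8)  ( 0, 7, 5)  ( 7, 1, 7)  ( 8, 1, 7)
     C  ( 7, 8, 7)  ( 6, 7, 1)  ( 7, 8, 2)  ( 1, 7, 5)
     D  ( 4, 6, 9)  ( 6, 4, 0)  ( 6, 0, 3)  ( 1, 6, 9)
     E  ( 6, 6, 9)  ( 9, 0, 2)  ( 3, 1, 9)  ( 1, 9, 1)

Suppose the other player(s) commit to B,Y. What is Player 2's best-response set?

u_2(P vs B,Y) = 1
u_2(Q vs B,Y) = 4
u_2(R vs B,Y) = 9
u_2(S vs B,Y) = 7
max payoff 9 at {R}

P2 best: {R}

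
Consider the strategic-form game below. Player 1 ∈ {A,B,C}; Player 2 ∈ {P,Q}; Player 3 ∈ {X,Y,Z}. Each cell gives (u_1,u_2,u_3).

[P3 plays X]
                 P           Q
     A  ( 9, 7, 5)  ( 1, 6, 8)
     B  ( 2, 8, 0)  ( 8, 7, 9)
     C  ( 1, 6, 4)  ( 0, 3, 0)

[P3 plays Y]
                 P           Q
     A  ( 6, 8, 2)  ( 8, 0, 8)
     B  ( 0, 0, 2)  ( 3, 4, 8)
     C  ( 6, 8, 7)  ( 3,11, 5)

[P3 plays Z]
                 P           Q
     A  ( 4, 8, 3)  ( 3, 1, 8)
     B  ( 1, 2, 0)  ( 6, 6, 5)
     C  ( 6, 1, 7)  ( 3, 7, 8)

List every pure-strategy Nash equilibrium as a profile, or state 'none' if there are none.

(A,P,X): NE
(A,P,Y): not NE [P3→X gives 5>2]
(A,P,Z): not NE [P1→C gives 6>4; P3→X gives 5>3]
(A,Q,X): not NE [P1→B gives 8>1; P2→P gives 7>6]
(A,Q,Y): not NE [P2→P gives 8>0]
(A,Q,Z): not NE [P1→B gives 6>3; P2→P gives 8>1]
(B,P,X): not NE [P1→A gives 9>2; P3→Y gives 2>0]
(B,P,Y): not NE [P1→C gives 6>0; P2→Q gives 4>0]
(B,P,Z): not NE [P1→C gives 6>1; P2→Q gives 6>2; P3→Y gives 2>0]
(B,Q,X): not NE [P2→P gives 8>7]
(B,Q,Y): not NE [P1→A gives 8>3; P3→X gives 9>8]
(B,Q,Z): not NE [P3→X gives 9>5]
(C,P,X): not NE [P1→A gives 9>1; P3→Z gives 7>4]
(C,P,Y): not NE [P2→Q gives 11>8]
(C,P,Z): not NE [P2→Q gives 7>1]
(C,Q,X): not NE [P1→B gives 8>0; P2→P gives 6>3; P3→Z gives 8>0]
(C,Q,Y): not NE [P1→A gives 8>3; P3→Z gives 8>5]
(C,Q,Z): not NE [P1→B gives 6>3]

Nash profiles: (A,P,X)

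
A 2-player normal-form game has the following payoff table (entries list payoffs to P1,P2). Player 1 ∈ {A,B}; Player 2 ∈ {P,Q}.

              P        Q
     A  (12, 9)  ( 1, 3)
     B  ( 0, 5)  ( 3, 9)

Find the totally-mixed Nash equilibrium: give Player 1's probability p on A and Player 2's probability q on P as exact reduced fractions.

P1 mixes 2/5 on A; P2 mixes 1/7 on P

P1 indiff ⇒ q·12+(1-q)·1 = q·0+(1-q)·3 ⇒ q(12) = (1-q)(2) ⇒ q = 1/7
P2 indiff ⇒ p·9+(1-p)·5 = p·3+(1-p)·9 ⇒ p(6) = (1-p)(4) ⇒ p = 2/5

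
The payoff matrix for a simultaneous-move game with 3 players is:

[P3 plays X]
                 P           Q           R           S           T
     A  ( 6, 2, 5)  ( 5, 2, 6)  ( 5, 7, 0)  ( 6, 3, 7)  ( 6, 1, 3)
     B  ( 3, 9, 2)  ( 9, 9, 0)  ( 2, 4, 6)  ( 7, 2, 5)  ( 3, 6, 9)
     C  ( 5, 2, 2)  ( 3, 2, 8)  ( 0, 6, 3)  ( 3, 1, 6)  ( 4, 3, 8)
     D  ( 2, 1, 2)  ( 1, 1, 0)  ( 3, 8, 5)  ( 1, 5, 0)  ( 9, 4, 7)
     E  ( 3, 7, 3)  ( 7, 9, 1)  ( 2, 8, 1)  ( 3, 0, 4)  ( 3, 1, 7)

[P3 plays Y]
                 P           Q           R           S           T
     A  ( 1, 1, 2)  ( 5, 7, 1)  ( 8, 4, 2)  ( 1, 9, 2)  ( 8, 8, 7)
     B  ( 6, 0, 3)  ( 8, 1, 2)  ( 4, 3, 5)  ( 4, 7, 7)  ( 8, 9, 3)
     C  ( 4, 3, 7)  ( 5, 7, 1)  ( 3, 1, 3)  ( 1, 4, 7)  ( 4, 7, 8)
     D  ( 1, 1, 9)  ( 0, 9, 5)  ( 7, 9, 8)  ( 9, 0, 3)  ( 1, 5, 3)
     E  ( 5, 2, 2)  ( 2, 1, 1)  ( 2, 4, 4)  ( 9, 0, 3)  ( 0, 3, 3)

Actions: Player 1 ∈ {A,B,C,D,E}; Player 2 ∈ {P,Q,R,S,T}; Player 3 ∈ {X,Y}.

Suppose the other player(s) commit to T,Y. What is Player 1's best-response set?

P1 best: {A,B}

u_1(A vs T,Y) = 8
u_1(B vs T,Y) = 8
u_1(C vs T,Y) = 4
u_1(D vs T,Y) = 1
u_1(E vs T,Y) = 0
max payoff 8 at {A,B}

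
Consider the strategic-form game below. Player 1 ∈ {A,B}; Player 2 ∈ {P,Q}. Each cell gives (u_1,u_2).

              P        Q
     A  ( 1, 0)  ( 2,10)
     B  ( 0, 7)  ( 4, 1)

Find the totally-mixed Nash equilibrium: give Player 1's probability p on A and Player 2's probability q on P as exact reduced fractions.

P1 mixes 3/8 on A; P2 mixes 2/3 on P

P1 indiff ⇒ q·1+(1-q)·2 = q·0+(1-q)·4 ⇒ q(1) = (1-q)(2) ⇒ q = 2/3
P2 indiff ⇒ p·0+(1-p)·7 = p·10+(1-p)·1 ⇒ p(-10) = (1-p)(-6) ⇒ p = 3/8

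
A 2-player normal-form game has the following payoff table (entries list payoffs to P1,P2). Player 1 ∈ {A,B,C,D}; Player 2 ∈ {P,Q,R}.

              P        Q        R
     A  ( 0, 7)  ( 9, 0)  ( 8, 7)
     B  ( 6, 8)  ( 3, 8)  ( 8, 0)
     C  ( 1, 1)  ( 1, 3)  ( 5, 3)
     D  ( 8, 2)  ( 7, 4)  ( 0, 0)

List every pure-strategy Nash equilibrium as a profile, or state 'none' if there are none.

Nash profiles: (A,R)

(A,P): not NE [P1→D gives 8>0]
(A,Q): not NE [P2→R gives 7>0]
(A,R): NE
(B,P): not NE [P1→D gives 8>6]
(B,Q): not NE [P1→A gives 9>3]
(B,R): not NE [P2→Q gives 8>0]
(C,P): not NE [P1→D gives 8>1; P2→R gives 3>1]
(C,Q): not NE [P1→A gives 9>1]
(C,R): not NE [P1→B gives 8>5]
(D,P): not NE [P2→Q gives 4>2]
(D,Q): not NE [P1→A gives 9>7]
(D,R): not NE [P1→B gives 8>0; P2→Q gives 4>0]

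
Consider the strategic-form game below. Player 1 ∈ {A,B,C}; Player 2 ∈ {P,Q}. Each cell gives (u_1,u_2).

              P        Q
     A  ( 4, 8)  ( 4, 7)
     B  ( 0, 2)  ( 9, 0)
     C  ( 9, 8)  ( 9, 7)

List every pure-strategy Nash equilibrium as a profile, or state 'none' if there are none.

(A,P): not NE [P1→C gives 9>4]
(A,Q): not NE [P1→C gives 9>4; P2→P gives 8>7]
(B,P): not NE [P1→C gives 9>0]
(B,Q): not NE [P2→P gives 2>0]
(C,P): NE
(C,Q): not NE [P2→P gives 8>7]

NE set: (C,P)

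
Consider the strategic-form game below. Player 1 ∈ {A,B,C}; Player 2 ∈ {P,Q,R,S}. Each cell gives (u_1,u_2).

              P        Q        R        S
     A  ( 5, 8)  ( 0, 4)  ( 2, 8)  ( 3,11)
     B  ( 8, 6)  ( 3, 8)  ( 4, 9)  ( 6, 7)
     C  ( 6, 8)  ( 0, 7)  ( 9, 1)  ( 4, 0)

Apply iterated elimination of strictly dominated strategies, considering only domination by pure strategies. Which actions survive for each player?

P1 drop A (B beats it: P:8>5 Q:3>0 R:4>2 S:6>3)
P2 drop S (Q beats it: B:8>7 C:7>0)
P1→{B,C} P2→{P,Q,R}

IESDS → P1:{B,C} P2:{P,Q,R}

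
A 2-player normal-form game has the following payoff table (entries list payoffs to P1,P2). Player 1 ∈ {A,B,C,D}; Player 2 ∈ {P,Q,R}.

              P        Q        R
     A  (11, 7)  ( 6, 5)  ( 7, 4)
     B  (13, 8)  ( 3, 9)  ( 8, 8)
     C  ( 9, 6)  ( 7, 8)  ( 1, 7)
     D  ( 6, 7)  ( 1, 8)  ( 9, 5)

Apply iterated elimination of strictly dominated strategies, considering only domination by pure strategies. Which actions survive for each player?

Survivors P1:{A,B,C} P2:{P,Q}

P2 drop R (Q beats it: A:5>4 B:9>8 C:8>7 D:8>5)
P1 drop D (A beats it: P:11>6 Q:6>1)
P1→{A,B,C} P2→{P,Q}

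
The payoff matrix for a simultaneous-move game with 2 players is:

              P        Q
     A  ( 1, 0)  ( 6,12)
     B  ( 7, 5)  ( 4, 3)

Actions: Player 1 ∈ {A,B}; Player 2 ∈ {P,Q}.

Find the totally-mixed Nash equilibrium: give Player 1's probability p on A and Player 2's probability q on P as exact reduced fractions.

p=1/7, q=1/4

P1 indiff ⇒ q·1+(1-q)·6 = q·7+(1-q)·4 ⇒ q(-6) = (1-q)(-2) ⇒ q = 1/4
P2 indiff ⇒ p·0+(1-p)·5 = p·12+(1-p)·3 ⇒ p(-12) = (1-p)(-2) ⇒ p = 1/7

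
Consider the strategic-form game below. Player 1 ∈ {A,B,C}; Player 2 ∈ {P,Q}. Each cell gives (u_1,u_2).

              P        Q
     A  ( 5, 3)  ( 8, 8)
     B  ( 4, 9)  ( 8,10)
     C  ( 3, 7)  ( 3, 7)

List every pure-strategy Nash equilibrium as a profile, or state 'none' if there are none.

NE set: (A,Q), (B,Q)

(A,P): not NE [P2→Q gives 8>3]
(A,Q): NE
(B,P): not NE [P1→A gives 5>4; P2→Q gives 10>9]
(B,Q): NE
(C,P): not NE [P1→A gives 5>3]
(C,Q): not NE [P1→B gives 8>3]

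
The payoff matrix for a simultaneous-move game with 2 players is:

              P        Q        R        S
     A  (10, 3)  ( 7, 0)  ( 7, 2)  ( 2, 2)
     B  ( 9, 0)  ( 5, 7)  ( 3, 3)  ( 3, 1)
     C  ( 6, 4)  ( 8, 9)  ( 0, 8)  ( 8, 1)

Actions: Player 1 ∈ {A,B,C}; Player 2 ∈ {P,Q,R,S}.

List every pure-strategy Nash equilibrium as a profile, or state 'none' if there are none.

NE set: (A,P), (C,Q)

(A,P): NE
(A,Q): not NE [P1→C gives 8>7; P2→P gives 3>0]
(A,R): not NE [P2→P gives 3>2]
(A,S): not NE [P1→C gives 8>2; P2→P gives 3>2]
(B,P): not NE [P1→A gives 10>9; P2→Q gives 7>0]
(B,Q): not NE [P1→C gives 8>5]
(B,R): not NE [P1→A gives 7>3; P2→Q gives 7>3]
(B,S): not NE [P1→C gives 8>3; P2→Q gives 7>1]
(C,P): not NE [P1→A gives 10>6; P2→Q gives 9>4]
(C,Q): NE
(C,R): not NE [P1→A gives 7>0; P2→Q gives 9>8]
(C,S): not NE [P2→Q gives 9>1]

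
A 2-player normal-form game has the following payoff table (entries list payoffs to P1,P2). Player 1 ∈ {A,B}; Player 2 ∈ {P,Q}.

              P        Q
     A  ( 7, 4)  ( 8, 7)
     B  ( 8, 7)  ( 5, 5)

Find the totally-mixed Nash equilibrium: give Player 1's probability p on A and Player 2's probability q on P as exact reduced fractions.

P1 indiff ⇒ q·7+(1-q)·8 = q·8+(1-q)·5 ⇒ q(-1) = (1-q)(-3) ⇒ q = 3/4
P2 indiff ⇒ p·4+(1-p)·7 = p·7+(1-p)·5 ⇒ p(-3) = (1-p)(-2) ⇒ p = 2/5

(p,q) = (2/5, 3/4)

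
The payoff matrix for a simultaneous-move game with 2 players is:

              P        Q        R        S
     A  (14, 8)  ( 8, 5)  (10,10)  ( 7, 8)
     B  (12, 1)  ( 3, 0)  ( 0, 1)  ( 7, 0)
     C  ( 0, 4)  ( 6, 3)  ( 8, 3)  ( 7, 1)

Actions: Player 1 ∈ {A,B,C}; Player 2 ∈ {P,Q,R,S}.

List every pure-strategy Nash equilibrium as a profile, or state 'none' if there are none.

NE set: (A,R)

(A,P): not NE [P2→R gives 10>8]
(A,Q): not NE [P2→R gives 10>5]
(A,R): NE
(A,S): not NE [P2→R gives 10>8]
(B,P): not NE [P1→A gives 14>12]
(B,Q): not NE [P1→A gives 8>3; P2→R gives 1>0]
(B,R): not NE [P1→A gives 10>0]
(B,S): not NE [P2→R gives 1>0]
(C,P): not NE [P1→A gives 14>0]
(C,Q): not NE [P1→A gives 8>6; P2→P gives 4>3]
(C,R): not NE [P1→A gives 10>8; P2→P gives 4>3]
(C,S): not NE [P2→P gives 4>1]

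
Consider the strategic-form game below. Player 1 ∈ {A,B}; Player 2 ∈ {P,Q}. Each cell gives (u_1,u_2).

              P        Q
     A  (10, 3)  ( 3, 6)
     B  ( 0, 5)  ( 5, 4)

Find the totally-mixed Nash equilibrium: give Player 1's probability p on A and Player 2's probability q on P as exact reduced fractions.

P1 indiff ⇒ q·10+(1-q)·3 = q·0+(1-q)·5 ⇒ q(10) = (1-q)(2) ⇒ q = 1/6
P2 indiff ⇒ p·3+(1-p)·5 = p·6+(1-p)·4 ⇒ p(-3) = (1-p)(-1) ⇒ p = 1/4

P1 mixes 1/4 on A; P2 mixes 1/6 on P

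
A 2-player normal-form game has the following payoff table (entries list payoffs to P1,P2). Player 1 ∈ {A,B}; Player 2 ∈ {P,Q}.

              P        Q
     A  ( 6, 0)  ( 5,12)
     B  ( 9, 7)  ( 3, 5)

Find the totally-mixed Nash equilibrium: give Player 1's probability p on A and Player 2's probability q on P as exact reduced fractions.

P1 mixes 1/7 on A; P2 mixes 2/5 on P

P1 indiff ⇒ q·6+(1-q)·5 = q·9+(1-q)·3 ⇒ q(-3) = (1-q)(-2) ⇒ q = 2/5
P2 indiff ⇒ p·0+(1-p)·7 = p·12+(1-p)·5 ⇒ p(-12) = (1-p)(-2) ⇒ p = 1/7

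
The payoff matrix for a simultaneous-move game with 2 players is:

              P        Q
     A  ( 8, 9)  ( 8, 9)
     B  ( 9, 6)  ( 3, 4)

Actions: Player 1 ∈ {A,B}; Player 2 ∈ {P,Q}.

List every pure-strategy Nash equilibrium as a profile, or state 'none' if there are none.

Nash profiles: (A,Q), (B,P)

(A,P): not NE [P1→B gives 9>8]
(A,Q): NE
(B,P): NE
(B,Q): not NE [P1→A gives 8>3; P2→P gives 6>4]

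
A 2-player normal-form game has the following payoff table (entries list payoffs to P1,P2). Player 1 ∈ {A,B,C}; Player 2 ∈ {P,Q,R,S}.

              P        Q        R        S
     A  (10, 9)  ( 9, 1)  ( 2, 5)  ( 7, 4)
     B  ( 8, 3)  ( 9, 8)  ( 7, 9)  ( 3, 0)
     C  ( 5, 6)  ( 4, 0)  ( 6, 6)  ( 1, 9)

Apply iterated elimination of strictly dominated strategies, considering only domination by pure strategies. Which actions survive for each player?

P1 drop C (B beats it: P:8>5 Q:9>4 R:7>6 S:3>1)
P2 drop Q (R beats it: A:5>1 B:9>8)
P2 drop S (P beats it: A:9>4 B:3>0)
P1→{A,B} P2→{P,R}

Remaining: P1:{A,B} P2:{P,R}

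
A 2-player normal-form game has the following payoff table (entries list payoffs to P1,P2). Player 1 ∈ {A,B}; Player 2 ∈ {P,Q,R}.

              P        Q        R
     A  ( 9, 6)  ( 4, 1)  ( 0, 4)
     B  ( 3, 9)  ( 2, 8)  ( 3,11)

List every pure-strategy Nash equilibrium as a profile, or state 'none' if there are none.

NE set: (A,P), (B,R)

(A,P): NE
(A,Q): not NE [P2→P gives 6>1]
(A,R): not NE [P1→B gives 3>0; P2→P gives 6>4]
(B,P): not NE [P1→A gives 9>3; P2→R gives 11>9]
(B,Q): not NE [P1→A gives 4>2; P2→R gives 11>8]
(B,R): NE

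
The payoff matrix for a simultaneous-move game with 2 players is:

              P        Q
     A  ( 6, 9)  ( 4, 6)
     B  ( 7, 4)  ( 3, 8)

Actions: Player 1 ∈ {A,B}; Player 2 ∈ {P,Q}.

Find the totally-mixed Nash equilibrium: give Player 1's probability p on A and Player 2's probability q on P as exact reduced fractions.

P1 indiff ⇒ q·6+(1-q)·4 = q·7+(1-q)·3 ⇒ q(-1) = (1-q)(-1) ⇒ q = 1/2
P2 indiff ⇒ p·9+(1-p)·4 = p·6+(1-p)·8 ⇒ p(3) = (1-p)(4) ⇒ p = 4/7

p=4/7, q=1/2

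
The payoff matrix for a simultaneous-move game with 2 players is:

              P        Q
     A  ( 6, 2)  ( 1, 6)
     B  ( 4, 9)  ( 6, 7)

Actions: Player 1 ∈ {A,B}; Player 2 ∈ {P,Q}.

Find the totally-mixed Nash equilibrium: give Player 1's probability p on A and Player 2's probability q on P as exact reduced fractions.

P1 indiff ⇒ q·6+(1-q)·1 = q·4+(1-q)·6 ⇒ q(2) = (1-q)(5) ⇒ q = 5/7
P2 indiff ⇒ p·2+(1-p)·9 = p·6+(1-p)·7 ⇒ p(-4) = (1-p)(-2) ⇒ p = 1/3

P1 mixes 1/3 on A; P2 mixes 5/7 on P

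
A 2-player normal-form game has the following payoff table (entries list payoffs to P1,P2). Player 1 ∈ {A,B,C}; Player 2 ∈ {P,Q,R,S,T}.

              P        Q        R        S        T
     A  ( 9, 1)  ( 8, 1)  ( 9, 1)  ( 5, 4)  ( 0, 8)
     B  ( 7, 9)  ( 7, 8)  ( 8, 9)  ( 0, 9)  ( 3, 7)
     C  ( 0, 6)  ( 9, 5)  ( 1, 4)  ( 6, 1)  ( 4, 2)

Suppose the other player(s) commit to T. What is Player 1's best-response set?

u_1(A vs T) = 0
u_1(B vs T) = 3
u_1(C vs T) = 4
max payoff 4 at {C}

BR_1 = {C}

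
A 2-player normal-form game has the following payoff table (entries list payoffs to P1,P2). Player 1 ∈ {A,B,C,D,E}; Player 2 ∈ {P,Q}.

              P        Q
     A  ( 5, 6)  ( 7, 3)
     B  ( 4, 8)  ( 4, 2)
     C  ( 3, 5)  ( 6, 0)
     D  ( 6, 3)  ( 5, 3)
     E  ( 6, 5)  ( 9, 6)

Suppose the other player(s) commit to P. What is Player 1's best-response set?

u_1(A vs P) = 5
u_1(B vs P) = 4
u_1(C vs P) = 3
u_1(D vs P) = 6
u_1(E vs P) = 6
max payoff 6 at {D,E}

argmax u_1 = {D,E}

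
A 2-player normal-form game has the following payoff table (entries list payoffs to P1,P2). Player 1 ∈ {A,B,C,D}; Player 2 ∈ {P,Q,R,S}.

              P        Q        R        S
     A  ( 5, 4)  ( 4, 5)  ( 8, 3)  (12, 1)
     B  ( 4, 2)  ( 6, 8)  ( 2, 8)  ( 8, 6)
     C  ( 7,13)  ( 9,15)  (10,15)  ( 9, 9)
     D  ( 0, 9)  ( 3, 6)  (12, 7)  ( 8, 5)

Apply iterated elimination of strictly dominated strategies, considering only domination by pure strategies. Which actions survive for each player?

Survivors P1:{C,D} P2:{P,Q,R}

P1 drop B (C beats it: P:7>4 Q:9>6 R:10>2 S:9>8)
P2 drop S (P beats it: A:4>1 C:13>9 D:9>5)
P1 drop A (C beats it: P:7>5 Q:9>4 R:10>8)
P1→{C,D} P2→{P,Q,R}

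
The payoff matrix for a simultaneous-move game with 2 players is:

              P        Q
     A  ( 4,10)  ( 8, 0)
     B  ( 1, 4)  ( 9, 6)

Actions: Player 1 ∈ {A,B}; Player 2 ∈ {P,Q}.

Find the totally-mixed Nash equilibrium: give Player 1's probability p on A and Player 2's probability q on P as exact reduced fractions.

p=1/6, q=1/4

P1 indiff ⇒ q·4+(1-q)·8 = q·1+(1-q)·9 ⇒ q(3) = (1-q)(1) ⇒ q = 1/4
P2 indiff ⇒ p·10+(1-p)·4 = p·0+(1-p)·6 ⇒ p(10) = (1-p)(2) ⇒ p = 1/6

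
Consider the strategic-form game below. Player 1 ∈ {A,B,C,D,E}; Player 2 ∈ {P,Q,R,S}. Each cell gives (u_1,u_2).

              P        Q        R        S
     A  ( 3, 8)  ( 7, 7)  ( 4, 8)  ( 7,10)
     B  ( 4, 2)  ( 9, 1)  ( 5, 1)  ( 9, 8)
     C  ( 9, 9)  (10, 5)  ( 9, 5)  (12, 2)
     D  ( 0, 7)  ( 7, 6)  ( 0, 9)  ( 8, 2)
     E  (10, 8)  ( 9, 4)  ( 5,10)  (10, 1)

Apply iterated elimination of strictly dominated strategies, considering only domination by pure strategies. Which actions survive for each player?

Remaining: P1:{C,E} P2:{P,R}

P1 drop A (B beats it: P:4>3 Q:9>7 R:5>4 S:9>7)
P1 drop B (C beats it: P:9>4 Q:10>9 R:9>5 S:12>9)
P1 drop D (C beats it: P:9>0 Q:10>7 R:9>0 S:12>8)
P2 drop Q (P beats it: C:9>5 E:8>4)
P2 drop S (P beats it: C:9>2 E:8>1)
P1→{C,E} P2→{P,R}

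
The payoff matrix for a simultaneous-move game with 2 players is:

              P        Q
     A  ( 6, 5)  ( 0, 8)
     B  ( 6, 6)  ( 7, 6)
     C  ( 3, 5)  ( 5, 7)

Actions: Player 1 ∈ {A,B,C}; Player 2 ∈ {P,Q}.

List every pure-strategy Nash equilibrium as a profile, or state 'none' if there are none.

NE set: (B,P), (B,Q)

(A,P): not NE [P2→Q gives 8>5]
(A,Q): not NE [P1→B gives 7>0]
(B,P): NE
(B,Q): NE
(C,P): not NE [P1→B gives 6>3; P2→Q gives 7>5]
(C,Q): not NE [P1→B gives 7>5]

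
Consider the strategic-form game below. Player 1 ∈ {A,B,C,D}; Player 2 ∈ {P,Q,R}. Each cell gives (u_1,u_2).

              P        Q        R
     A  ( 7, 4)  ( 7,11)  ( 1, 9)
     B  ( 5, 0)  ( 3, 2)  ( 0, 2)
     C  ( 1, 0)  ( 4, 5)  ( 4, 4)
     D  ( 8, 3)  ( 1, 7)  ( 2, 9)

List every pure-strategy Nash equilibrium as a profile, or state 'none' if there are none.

Nash profiles: (A,Q)

(A,P): not NE [P1→D gives 8>7; P2→Q gives 11>4]
(A,Q): NE
(A,R): not NE [P1→C gives 4>1; P2→Q gives 11>9]
(B,P): not NE [P1→D gives 8>5; P2→R gives 2>0]
(B,Q): not NE [P1→A gives 7>3]
(B,R): not NE [P1→C gives 4>0]
(C,P): not NE [P1→D gives 8>1; P2→Q gives 5>0]
(C,Q): not NE [P1→A gives 7>4]
(C,R): not NE [P2→Q gives 5>4]
(D,P): not NE [P2→R gives 9>3]
(D,Q): not NE [P1→A gives 7>1; P2→R gives 9>7]
(D,R): not NE [P1→C gives 4>2]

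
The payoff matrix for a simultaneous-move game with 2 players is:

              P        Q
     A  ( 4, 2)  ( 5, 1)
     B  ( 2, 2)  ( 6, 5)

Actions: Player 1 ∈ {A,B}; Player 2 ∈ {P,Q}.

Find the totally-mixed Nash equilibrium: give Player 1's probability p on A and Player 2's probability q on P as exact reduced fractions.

P1 mixes 3/4 on A; P2 mixes 1/3 on P

P1 indiff ⇒ q·4+(1-q)·5 = q·2+(1-q)·6 ⇒ q(2) = (1-q)(1) ⇒ q = 1/3
P2 indiff ⇒ p·2+(1-p)·2 = p·1+(1-p)·5 ⇒ p(1) = (1-p)(3) ⇒ p = 3/4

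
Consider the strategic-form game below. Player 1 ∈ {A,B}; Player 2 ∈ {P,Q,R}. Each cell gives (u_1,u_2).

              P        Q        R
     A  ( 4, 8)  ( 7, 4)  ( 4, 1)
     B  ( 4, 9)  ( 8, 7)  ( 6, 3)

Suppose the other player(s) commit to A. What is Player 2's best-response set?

u_2(P vs A) = 8
u_2(Q vs A) = 4
u_2(R vs A) = 1
max payoff 8 at {P}

argmax u_2 = {P}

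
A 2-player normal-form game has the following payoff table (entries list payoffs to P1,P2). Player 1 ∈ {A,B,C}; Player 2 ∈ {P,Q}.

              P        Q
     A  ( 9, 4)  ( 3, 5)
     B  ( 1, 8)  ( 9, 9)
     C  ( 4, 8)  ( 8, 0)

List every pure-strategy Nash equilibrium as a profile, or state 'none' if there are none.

PSNE = {(B,Q)}

(A,P): not NE [P2→Q gives 5>4]
(A,Q): not NE [P1→B gives 9>3]
(B,P): not NE [P1→A gives 9>1; P2→Q gives 9>8]
(B,Q): NE
(C,P): not NE [P1→A gives 9>4]
(C,Q): not NE [P1→B gives 9>8; P2→P gives 8>0]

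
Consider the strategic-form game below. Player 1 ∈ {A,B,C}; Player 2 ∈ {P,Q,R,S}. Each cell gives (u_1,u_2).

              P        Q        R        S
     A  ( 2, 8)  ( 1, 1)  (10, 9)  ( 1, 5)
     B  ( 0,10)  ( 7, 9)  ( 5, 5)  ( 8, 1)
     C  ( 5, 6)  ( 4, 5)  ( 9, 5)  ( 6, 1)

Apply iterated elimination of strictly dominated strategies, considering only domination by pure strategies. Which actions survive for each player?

Survivors P1:{A,C} P2:{P,R}

P2 drop Q (P beats it: A:8>1 B:10>9 C:6>5)
P2 drop S (P beats it: A:8>5 B:10>1 C:6>1)
P1 drop B (A beats it: P:2>0 R:10>5)
P1→{A,C} P2→{P,R}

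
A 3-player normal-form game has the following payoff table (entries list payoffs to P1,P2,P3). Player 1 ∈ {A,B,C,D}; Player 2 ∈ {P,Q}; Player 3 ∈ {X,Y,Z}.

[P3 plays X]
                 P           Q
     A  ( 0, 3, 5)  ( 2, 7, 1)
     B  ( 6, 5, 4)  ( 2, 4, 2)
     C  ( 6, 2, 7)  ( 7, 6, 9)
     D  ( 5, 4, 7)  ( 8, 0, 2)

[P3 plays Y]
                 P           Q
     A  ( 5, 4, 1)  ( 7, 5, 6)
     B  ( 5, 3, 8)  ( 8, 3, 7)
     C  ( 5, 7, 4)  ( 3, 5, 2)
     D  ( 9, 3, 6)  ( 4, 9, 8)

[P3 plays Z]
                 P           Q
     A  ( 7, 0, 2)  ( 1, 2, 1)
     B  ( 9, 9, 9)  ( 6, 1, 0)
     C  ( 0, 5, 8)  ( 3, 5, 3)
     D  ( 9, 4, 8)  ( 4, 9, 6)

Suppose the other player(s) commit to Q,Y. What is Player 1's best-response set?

argmax u_1 = {B}

u_1(A vs Q,Y) = 7
u_1(B vs Q,Y) = 8
u_1(C vs Q,Y) = 3
u_1(D vs Q,Y) = 4
max payoff 8 at {B}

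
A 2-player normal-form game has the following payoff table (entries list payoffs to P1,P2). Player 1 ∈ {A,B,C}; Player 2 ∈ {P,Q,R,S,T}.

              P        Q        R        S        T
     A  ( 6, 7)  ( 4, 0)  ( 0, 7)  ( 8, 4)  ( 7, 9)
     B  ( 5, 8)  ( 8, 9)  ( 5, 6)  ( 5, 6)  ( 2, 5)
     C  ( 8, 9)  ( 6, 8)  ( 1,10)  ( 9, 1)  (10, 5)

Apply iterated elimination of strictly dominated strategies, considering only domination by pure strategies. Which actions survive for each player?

P1 drop A (C beats it: P:8>6 Q:6>4 R:1>0 S:9>8 T:10>7)
P2 drop S (P beats it: B:8>6 C:9>1)
P2 drop T (P beats it: B:8>5 C:9>5)
P1→{B,C} P2→{P,Q,R}

IESDS → P1:{B,C} P2:{P,Q,R}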